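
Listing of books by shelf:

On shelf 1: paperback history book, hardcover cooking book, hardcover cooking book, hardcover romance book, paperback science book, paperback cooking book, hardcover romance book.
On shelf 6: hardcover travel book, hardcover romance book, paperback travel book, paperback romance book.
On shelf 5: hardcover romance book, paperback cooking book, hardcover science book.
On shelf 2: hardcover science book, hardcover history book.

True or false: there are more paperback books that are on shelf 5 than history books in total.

There is 1 paperback book on shelf 5.
There are 2 history books.
The claim requires 1 > 2, which does not hold.

False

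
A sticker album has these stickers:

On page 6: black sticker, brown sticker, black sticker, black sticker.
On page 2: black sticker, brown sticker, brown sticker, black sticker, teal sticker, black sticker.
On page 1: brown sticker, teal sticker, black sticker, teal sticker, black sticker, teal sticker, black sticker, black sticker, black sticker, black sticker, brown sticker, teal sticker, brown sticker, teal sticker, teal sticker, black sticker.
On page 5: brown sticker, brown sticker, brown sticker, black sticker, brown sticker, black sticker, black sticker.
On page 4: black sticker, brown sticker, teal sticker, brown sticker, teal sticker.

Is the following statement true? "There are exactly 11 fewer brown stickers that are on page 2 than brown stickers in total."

False

There are 2 brown stickers on page 2.
There are 12 brown stickers.
The claim requires 12 − 2 (= 10) to equal 11, which does not hold.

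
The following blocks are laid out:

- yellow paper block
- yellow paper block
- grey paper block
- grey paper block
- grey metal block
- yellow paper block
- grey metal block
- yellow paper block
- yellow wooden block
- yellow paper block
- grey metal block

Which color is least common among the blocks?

grey

Counts by color: yellow 6, grey 5.
The minimum is 5, held uniquely by grey.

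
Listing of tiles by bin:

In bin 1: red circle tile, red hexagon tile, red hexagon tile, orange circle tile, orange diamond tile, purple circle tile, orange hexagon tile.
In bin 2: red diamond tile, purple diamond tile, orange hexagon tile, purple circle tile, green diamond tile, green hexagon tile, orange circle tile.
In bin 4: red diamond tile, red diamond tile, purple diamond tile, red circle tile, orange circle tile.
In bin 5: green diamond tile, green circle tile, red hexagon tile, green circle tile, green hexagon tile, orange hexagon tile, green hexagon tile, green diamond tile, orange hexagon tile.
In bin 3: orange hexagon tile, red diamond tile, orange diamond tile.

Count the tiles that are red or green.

17

green: 8; red: 9; together 8 + 9 = 17.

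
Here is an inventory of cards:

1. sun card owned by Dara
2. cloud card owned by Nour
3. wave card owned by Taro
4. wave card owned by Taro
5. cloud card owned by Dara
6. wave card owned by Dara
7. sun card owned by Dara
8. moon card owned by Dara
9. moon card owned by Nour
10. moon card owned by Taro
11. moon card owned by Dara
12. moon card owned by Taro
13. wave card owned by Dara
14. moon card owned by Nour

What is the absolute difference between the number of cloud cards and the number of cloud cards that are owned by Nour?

cloud cards: 2. cloud cards owned by Nour: 1.
|2 − 1| = 2 − 1 = 1.

1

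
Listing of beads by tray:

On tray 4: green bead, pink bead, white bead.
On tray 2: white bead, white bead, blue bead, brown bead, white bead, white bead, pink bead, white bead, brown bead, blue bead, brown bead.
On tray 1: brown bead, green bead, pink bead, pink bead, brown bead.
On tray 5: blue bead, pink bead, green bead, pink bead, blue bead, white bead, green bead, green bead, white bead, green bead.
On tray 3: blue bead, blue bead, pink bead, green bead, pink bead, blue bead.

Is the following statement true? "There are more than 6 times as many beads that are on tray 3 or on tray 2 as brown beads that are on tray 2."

False

There are 17 beads on tray 3 or on tray 2.
There are 3 brown beads on tray 2.
The claim requires 17 > 6 × 3 = 18, which does not hold.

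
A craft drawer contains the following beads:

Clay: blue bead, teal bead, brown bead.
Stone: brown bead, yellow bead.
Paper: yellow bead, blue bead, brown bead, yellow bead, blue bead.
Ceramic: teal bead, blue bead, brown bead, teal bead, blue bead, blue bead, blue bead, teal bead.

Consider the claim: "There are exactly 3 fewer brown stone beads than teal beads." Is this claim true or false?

True

There is 1 brown stone bead.
There are 4 teal beads.
The claim requires 4 − 1 (= 3) to equal 3, which holds.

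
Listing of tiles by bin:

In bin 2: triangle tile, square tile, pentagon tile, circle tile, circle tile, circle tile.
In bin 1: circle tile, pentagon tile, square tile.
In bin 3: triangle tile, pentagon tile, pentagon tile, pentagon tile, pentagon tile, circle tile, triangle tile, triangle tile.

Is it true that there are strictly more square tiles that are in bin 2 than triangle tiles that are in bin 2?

|square tiles in bin 2| = 1.
|triangle tiles in bin 2| = 1.
The claim requires 1 > 1, which does not hold.

False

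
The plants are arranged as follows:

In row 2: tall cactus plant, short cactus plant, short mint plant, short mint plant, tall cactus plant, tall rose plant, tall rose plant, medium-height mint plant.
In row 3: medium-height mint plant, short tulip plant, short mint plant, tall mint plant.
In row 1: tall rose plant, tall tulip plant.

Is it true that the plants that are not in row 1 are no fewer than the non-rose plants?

True

There are 12 plants that are not in row 1.
There are 11 non-rose plants.
The claim requires 12 ≥ 11, which holds.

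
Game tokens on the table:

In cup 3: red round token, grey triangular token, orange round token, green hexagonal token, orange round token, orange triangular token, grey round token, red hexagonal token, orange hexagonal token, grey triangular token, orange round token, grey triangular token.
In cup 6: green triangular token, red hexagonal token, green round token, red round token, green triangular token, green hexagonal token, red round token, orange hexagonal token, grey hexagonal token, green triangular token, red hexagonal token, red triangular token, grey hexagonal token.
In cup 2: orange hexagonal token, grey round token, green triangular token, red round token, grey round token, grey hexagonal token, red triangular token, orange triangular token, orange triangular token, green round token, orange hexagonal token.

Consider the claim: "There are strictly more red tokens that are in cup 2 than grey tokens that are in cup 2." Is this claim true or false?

False

red tokens in cup 2: 2.
grey tokens in cup 2: 3.
The claim requires 2 > 3, which does not hold.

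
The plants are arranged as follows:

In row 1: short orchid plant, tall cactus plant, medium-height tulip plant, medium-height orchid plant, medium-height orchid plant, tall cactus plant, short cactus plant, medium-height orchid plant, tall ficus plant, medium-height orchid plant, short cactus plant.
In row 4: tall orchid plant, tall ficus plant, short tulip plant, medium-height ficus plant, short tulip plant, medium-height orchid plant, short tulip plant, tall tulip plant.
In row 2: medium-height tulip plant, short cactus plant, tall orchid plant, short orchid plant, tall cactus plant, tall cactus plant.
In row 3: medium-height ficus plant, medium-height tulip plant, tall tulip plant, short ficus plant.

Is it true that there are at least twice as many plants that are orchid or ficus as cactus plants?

There are 14 plants that are orchid or ficus.
There are 7 cactus plants.
The claim requires 14 ≥ 2 × 7 = 14, which holds.

True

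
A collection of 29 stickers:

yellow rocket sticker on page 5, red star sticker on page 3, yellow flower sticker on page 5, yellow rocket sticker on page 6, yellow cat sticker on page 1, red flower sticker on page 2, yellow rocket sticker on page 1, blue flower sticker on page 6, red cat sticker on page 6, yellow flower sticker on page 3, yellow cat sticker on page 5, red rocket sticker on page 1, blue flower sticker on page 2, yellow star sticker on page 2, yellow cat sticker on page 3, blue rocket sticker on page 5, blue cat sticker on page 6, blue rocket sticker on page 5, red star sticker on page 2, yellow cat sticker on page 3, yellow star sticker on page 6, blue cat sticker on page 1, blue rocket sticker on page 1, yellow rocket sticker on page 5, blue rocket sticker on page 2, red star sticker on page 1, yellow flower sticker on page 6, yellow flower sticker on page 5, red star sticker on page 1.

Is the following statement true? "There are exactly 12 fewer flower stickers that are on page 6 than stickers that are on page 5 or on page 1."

|flower stickers on page 6| = 2.
|stickers on page 5 or on page 1| = 14.
The claim requires 14 − 2 (= 12) to equal 12, which holds.

True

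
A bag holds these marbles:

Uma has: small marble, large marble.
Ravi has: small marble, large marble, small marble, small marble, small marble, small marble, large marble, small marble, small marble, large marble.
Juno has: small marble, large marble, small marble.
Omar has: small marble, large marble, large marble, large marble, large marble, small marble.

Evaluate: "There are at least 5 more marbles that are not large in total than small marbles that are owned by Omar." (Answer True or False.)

True

There are 12 marbles that are not large.
Count of small marbles owned by Omar: 2.
The claim requires 12 − 2 = 10 ≥ 5, which holds.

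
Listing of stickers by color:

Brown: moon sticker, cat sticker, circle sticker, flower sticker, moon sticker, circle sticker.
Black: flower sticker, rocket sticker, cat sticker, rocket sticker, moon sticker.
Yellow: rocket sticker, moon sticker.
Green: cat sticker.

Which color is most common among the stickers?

brown

Counts by color: brown 6, black 5, yellow 2, green 1.
The maximum is 6, held uniquely by brown.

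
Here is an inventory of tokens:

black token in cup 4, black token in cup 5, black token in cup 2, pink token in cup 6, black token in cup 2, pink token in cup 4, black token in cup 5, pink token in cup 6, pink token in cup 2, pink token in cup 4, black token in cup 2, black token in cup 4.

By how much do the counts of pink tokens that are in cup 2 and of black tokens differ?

6

pink tokens in cup 2: 1. black tokens: 7.
|1 − 7| = 7 − 1 = 6.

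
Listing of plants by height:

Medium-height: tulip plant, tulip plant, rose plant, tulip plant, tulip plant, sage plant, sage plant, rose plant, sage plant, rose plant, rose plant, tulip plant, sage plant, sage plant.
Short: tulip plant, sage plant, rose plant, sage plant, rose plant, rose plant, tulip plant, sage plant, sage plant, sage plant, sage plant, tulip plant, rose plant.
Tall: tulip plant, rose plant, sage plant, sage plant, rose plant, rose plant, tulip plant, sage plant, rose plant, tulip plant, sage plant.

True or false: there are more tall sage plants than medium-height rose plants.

False

There are 4 tall sage plants.
There are 4 medium-height rose plants.
The claim requires 4 > 4, which does not hold.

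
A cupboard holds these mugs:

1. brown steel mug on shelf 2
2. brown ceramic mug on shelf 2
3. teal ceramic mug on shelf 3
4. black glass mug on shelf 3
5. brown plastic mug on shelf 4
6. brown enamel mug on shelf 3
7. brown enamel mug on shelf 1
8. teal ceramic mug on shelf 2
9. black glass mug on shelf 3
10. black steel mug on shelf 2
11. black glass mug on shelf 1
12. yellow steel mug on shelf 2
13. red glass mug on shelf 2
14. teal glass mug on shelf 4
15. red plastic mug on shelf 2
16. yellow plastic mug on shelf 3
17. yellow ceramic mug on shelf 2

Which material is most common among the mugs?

glass

Counts by material: glass 5, ceramic 4, steel 3, plastic 3, enamel 2.
The maximum is 5, held uniquely by glass.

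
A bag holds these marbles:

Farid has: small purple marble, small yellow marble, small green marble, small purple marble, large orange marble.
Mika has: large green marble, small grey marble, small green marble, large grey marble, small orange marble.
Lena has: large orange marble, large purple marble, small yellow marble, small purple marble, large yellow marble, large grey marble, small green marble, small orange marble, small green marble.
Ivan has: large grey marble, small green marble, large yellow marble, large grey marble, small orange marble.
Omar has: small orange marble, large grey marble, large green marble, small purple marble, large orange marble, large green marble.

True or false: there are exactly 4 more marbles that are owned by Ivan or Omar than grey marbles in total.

|marbles owned by Ivan or Omar| = 11.
|grey marbles| = 6.
The claim requires 11 − 6 (= 5) to equal 4, which does not hold.

False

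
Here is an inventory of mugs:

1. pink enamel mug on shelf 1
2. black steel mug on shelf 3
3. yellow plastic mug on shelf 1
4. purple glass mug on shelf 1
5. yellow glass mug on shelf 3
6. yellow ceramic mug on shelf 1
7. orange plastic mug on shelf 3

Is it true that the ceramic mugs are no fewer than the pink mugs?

ceramic mugs: 1.
pink mugs: 1.
The claim requires 1 ≥ 1, which holds.

True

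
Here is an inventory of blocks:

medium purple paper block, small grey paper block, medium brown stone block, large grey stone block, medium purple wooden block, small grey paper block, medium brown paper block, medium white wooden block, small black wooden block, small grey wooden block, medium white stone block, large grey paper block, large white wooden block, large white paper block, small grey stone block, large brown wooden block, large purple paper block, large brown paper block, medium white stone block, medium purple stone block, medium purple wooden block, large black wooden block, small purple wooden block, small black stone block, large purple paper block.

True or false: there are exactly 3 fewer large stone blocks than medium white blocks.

large stone blocks: 1.
medium white blocks: 3.
The claim requires 3 − 1 (= 2) to equal 3, which does not hold.

False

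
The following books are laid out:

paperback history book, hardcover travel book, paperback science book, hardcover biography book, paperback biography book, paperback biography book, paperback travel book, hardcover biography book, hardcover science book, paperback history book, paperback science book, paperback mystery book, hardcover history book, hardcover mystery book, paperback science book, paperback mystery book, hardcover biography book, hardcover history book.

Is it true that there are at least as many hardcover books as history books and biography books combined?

False

hardcover books: 8.
history books: 4; biography books: 5; combined: 4 + 5 = 9.
The claim requires 8 ≥ 9, which does not hold.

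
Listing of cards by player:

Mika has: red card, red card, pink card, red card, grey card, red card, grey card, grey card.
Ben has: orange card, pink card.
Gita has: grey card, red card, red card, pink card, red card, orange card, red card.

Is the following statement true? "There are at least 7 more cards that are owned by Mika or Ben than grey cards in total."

False

|cards owned by Mika or Ben| = 10.
|grey cards| = 4.
The claim requires 10 − 4 = 6 ≥ 7, which does not hold.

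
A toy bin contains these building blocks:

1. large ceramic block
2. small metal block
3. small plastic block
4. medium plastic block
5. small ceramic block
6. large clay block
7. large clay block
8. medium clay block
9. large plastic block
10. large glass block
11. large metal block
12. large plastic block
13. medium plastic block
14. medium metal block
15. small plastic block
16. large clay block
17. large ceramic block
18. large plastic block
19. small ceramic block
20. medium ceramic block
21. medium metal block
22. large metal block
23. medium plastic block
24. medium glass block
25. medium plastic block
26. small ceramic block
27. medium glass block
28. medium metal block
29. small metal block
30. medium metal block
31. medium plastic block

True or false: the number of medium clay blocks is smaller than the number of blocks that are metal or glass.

medium clay blocks: 1.
blocks that are metal or glass: 11.
The claim requires 1 < 11, which holds.

True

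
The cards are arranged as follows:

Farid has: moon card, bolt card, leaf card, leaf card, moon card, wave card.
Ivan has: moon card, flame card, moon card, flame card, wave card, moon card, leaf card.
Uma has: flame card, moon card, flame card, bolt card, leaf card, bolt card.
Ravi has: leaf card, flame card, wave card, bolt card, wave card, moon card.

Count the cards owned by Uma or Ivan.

13

Ivan: 7; Uma: 6; together 7 + 6 = 13.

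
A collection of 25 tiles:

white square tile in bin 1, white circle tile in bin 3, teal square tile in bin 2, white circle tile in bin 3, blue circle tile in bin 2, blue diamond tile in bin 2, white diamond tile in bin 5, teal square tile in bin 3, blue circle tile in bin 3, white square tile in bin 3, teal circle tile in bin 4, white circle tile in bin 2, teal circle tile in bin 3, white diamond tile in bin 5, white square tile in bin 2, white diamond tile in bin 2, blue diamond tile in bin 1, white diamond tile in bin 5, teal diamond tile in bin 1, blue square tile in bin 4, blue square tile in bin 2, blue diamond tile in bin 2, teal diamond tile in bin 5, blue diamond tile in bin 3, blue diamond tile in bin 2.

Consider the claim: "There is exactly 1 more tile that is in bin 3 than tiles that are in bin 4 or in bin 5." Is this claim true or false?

There are 7 tiles in bin 3.
There are 6 tiles in bin 4 or in bin 5.
The claim requires 7 − 6 (= 1) to equal 1, which holds.

True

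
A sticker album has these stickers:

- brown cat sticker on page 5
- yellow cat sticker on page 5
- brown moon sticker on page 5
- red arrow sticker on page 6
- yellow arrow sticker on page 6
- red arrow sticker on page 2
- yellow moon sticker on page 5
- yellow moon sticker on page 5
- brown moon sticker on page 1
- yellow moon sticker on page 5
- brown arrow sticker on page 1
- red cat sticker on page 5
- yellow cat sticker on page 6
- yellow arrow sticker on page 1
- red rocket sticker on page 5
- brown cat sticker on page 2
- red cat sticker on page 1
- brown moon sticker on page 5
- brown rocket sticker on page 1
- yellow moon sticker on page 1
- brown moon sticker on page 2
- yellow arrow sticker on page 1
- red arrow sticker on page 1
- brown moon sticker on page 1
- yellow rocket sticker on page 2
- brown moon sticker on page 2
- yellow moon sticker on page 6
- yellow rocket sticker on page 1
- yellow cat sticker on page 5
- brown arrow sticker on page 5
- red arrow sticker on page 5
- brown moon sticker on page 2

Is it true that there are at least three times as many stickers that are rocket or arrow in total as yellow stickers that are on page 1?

|stickers that are rocket or arrow| = 13.
|yellow stickers on page 1| = 4.
The claim requires 13 ≥ 3 × 4 = 12, which holds.

True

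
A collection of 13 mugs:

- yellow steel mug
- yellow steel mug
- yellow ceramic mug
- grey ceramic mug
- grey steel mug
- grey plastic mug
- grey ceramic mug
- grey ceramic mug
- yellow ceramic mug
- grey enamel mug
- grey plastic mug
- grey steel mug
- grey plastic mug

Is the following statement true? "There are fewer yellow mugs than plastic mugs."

yellow mugs: 4.
plastic mugs: 3.
The claim requires 4 < 3, which does not hold.

False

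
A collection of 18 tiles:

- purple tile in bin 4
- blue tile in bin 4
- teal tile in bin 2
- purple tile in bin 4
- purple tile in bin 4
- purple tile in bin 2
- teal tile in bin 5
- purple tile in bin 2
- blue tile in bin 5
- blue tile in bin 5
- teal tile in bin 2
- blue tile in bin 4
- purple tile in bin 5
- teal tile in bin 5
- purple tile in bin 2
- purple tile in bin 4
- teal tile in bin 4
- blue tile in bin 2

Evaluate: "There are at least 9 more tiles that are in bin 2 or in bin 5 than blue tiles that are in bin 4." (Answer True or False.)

There are 11 tiles in bin 2 or in bin 5.
There are 2 blue tiles in bin 4.
The claim requires 11 − 2 = 9 ≥ 9, which holds.

True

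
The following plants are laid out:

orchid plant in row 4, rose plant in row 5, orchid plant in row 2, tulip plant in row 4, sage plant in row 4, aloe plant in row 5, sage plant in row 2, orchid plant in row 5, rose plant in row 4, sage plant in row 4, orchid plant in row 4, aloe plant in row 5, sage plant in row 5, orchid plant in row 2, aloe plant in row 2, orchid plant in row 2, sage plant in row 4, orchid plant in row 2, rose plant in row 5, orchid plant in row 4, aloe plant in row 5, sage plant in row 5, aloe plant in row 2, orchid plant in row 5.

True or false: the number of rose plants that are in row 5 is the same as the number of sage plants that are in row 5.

rose plants in row 5: 2.
sage plants in row 5: 2.
The claim requires 2 = 2, which holds.

True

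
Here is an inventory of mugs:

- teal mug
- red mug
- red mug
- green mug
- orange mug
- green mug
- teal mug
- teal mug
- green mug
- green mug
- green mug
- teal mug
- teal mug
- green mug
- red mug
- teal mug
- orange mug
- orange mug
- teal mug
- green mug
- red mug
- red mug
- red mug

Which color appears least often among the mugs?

Counts by color: teal 7, green 7, red 6, orange 3.
The minimum is 3, held uniquely by orange.

orange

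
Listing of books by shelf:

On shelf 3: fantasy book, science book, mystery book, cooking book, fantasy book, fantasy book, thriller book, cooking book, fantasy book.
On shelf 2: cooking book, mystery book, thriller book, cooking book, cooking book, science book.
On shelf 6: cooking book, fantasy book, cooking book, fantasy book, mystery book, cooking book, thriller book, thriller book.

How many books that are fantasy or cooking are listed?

14

cooking: 8; fantasy: 6; together 8 + 6 = 14.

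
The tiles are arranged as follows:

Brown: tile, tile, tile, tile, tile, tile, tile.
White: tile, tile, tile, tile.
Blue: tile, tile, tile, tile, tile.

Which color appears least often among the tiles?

white

Counts by color: brown 7, blue 5, white 4.
The minimum is 4, held uniquely by white.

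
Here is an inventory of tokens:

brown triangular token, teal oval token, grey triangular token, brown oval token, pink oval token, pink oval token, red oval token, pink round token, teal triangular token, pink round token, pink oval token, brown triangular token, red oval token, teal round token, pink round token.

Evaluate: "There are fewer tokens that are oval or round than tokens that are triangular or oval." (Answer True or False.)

tokens that are oval or round: 11.
tokens that are triangular or oval: 11.
The claim requires 11 < 11, which does not hold.

False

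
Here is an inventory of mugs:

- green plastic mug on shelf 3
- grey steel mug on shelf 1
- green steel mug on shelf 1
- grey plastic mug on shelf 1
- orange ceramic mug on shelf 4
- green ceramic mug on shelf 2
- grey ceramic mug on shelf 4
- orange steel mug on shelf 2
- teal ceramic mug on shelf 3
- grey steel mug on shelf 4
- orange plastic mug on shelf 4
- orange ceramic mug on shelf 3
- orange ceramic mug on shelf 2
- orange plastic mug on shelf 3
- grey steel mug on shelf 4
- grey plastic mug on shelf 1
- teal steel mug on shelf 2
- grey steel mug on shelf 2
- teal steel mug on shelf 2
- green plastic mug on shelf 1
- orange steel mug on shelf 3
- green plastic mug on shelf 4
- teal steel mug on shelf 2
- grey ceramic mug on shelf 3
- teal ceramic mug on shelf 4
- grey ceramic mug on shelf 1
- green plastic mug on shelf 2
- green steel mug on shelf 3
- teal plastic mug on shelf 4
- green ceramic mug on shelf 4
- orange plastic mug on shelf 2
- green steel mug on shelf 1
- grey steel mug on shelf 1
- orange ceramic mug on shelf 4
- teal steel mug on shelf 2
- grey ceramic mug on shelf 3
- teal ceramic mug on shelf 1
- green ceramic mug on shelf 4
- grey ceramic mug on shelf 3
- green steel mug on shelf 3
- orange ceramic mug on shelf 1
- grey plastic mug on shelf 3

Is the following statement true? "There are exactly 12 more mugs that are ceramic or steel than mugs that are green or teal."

True

|mugs that are ceramic or steel| = 31.
|mugs that are green or teal| = 19.
The claim requires 31 − 19 (= 12) to equal 12, which holds.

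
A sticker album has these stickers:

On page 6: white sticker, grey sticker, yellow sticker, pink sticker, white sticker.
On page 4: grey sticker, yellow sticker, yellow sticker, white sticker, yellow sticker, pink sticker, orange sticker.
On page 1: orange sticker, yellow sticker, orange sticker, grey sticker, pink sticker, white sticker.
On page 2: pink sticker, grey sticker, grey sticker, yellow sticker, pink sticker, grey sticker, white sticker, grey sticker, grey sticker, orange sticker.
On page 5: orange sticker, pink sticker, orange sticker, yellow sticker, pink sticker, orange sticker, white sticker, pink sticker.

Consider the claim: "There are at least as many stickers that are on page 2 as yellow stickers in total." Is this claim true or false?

True

|stickers on page 2| = 10.
|yellow stickers| = 7.
The claim requires 10 ≥ 7, which holds.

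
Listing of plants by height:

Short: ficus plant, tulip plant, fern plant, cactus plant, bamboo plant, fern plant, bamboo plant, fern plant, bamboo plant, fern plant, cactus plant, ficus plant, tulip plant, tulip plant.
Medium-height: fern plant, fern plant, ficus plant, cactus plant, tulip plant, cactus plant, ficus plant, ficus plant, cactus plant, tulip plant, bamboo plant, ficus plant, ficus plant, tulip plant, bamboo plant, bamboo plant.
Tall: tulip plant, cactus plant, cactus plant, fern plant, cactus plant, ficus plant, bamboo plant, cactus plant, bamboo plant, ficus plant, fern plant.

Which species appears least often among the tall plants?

Counts by species (restricted to tall plants): cactus 4, fern 2, bamboo 2, ficus 2, tulip 1.
The minimum is 1, held uniquely by tulip.

tulip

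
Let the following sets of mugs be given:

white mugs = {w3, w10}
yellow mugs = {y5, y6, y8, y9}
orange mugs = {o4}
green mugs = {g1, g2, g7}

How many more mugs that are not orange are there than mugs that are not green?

2

mugs that are not orange: 9.
mugs that are not green: 7.
9 − 7 = 2.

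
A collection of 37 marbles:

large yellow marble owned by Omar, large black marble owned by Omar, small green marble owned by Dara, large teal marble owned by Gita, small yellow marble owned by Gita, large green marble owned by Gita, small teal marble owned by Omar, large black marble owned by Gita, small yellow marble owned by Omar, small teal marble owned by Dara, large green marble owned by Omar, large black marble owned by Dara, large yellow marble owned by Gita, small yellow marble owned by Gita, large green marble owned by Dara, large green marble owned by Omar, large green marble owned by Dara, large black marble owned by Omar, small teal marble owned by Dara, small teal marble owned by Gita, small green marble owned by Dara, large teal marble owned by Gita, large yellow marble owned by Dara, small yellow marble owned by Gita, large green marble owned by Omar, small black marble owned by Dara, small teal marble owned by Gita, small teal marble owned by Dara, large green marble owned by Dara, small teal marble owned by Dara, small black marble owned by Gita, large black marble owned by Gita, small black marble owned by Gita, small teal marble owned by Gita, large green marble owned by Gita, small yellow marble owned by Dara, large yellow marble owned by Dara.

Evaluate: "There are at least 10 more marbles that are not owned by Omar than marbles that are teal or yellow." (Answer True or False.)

True

Count of marbles that are not owned by Omar: 29.
There are 19 marbles that are teal or yellow.
The claim requires 29 − 19 = 10 ≥ 10, which holds.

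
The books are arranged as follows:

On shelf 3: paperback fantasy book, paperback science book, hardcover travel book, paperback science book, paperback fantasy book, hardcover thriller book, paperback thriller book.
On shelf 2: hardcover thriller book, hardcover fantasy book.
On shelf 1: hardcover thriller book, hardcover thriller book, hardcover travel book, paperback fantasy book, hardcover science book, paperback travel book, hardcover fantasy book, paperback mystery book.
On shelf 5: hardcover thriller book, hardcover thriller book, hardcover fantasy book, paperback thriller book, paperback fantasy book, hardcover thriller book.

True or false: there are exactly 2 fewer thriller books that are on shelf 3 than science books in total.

|thriller books on shelf 3| = 2.
|science books| = 3.
The claim requires 3 − 2 (= 1) to equal 2, which does not hold.

False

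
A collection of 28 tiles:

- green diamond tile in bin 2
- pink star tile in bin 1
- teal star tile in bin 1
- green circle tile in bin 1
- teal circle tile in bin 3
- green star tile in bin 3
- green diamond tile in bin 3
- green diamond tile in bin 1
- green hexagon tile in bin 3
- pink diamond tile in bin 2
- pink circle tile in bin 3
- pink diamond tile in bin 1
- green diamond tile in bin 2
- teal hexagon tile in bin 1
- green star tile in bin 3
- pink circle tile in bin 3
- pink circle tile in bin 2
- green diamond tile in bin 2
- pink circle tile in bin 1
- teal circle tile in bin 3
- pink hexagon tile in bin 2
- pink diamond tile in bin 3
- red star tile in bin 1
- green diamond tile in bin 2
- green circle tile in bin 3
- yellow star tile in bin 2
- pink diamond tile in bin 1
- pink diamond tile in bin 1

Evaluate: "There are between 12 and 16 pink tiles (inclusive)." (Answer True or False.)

|pink tiles| = 11.
The claim requires 12 ≤ 11 ≤ 16, which does not hold.

False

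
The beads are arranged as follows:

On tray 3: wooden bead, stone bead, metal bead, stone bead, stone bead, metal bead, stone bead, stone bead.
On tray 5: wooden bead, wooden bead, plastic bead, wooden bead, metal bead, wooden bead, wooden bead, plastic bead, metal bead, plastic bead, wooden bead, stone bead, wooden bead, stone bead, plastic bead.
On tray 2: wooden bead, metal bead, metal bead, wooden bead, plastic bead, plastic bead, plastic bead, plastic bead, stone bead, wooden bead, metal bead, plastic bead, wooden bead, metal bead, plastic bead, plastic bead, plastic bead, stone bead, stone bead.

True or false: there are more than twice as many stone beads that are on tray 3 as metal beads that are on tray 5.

True

stone beads on tray 3: 5.
metal beads on tray 5: 2.
The claim requires 5 > 2 × 2 = 4, which holds.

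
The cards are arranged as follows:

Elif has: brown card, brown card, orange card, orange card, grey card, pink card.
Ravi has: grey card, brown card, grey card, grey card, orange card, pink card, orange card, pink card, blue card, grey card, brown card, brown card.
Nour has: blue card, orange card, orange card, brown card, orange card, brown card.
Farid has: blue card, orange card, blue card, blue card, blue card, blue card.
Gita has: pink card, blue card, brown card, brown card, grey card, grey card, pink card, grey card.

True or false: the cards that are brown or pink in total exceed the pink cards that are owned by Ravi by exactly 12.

There are 14 cards that are brown or pink.
Count of pink cards owned by Ravi: 2.
The claim requires 14 − 2 (= 12) to equal 12, which holds.

True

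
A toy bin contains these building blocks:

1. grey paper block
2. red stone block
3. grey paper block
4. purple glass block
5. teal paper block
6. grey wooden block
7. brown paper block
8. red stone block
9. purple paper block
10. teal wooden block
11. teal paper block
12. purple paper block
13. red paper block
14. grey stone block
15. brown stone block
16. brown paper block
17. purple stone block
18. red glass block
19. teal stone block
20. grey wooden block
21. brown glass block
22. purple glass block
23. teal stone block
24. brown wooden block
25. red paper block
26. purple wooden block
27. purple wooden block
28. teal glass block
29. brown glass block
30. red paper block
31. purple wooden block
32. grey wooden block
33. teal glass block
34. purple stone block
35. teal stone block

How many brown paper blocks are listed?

2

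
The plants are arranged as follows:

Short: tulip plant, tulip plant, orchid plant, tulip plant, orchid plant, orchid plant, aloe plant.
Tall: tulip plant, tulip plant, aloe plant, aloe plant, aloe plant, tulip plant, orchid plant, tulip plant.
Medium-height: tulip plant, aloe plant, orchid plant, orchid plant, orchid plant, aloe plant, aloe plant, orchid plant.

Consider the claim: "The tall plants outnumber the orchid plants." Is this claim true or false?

|tall plants| = 8.
|orchid plants| = 8.
The claim requires 8 > 8, which does not hold.

False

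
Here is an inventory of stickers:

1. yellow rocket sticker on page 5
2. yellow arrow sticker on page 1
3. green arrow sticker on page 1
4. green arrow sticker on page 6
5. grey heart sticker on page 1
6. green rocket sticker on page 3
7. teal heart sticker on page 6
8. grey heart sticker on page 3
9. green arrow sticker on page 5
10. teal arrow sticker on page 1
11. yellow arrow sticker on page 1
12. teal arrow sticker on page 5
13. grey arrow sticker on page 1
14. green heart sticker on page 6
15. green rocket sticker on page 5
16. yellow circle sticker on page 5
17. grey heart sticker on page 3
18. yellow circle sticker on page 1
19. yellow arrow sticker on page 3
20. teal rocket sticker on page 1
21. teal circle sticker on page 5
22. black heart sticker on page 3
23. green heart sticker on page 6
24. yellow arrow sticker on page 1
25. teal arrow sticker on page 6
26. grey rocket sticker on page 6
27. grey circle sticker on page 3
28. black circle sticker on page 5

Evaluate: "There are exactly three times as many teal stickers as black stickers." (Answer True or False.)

There are 6 teal stickers.
There are 2 black stickers.
The claim requires 6 = 3 × 2 = 6, which holds.

True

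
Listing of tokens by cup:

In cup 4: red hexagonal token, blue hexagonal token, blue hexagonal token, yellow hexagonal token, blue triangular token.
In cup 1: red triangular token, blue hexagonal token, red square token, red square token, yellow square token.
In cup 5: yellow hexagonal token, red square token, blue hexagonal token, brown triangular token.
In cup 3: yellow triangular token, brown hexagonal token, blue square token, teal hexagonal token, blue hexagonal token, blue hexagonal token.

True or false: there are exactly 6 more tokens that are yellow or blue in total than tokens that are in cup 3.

There are 12 tokens that are yellow or blue.
There are 6 tokens in cup 3.
The claim requires 12 − 6 (= 6) to equal 6, which holds.

True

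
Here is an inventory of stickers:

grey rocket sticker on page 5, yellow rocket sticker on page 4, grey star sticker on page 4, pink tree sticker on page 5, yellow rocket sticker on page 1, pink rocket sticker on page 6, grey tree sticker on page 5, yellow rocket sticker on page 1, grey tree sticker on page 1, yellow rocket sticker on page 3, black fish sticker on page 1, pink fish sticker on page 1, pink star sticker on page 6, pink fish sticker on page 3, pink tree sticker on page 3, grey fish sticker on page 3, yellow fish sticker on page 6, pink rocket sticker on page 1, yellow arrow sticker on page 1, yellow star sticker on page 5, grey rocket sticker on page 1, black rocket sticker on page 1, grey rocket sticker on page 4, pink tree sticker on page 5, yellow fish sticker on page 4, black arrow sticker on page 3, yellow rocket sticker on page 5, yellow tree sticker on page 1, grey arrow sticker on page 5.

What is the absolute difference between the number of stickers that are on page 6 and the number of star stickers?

0

stickers on page 6: 3. star stickers: 3.
|3 − 3| = 3 − 3 = 0.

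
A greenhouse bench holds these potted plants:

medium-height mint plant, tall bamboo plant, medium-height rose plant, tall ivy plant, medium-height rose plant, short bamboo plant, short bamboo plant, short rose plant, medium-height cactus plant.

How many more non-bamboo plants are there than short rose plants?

non-bamboo plants: 6.
short rose plants: 1.
6 − 1 = 5.

5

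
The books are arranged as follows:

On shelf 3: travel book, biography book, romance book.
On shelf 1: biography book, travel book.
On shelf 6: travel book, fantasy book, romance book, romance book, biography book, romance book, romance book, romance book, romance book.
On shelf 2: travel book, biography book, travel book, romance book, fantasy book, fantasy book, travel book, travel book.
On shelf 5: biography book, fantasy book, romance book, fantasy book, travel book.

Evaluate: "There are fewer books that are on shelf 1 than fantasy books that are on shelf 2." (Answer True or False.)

False

books on shelf 1: 2.
fantasy books on shelf 2: 2.
The claim requires 2 < 2, which does not hold.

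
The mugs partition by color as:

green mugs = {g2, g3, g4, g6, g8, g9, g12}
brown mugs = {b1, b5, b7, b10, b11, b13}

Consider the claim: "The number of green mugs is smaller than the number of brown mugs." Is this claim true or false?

|green mugs| = 7.
|brown mugs| = 6.
The claim requires 7 < 6, which does not hold.

False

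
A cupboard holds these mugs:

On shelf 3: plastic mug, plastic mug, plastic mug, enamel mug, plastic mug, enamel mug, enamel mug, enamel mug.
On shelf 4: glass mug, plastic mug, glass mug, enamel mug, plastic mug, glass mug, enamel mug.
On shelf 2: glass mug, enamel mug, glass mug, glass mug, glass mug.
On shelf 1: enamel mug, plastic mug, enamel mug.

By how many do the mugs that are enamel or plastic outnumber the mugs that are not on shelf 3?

mugs that are enamel or plastic: 16.
mugs that are not on shelf 3: 15.
16 − 15 = 1.

1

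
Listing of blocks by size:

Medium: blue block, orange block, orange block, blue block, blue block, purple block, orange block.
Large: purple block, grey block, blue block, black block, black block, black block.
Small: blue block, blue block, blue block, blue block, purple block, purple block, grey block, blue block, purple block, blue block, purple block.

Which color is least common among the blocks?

grey

Counts by color: blue 10, purple 6, black 3, orange 3, grey 2.
The minimum is 2, held uniquely by grey.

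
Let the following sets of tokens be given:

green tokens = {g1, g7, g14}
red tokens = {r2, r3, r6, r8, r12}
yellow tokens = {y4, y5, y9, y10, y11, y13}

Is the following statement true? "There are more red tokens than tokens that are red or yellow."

False

red tokens: 5.
tokens that are red or yellow: 11.
The claim requires 5 > 11, which does not hold.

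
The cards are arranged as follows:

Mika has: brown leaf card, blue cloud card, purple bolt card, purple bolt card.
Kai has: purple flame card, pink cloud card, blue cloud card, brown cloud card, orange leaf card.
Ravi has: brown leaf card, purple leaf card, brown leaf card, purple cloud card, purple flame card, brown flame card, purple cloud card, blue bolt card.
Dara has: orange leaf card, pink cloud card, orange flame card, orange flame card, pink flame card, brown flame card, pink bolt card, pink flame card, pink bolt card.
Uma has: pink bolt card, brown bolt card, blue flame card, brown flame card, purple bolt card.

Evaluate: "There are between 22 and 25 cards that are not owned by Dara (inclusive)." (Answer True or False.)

cards that are not owned by Dara: 22.
The claim requires 22 ≤ 22 ≤ 25, which holds.

True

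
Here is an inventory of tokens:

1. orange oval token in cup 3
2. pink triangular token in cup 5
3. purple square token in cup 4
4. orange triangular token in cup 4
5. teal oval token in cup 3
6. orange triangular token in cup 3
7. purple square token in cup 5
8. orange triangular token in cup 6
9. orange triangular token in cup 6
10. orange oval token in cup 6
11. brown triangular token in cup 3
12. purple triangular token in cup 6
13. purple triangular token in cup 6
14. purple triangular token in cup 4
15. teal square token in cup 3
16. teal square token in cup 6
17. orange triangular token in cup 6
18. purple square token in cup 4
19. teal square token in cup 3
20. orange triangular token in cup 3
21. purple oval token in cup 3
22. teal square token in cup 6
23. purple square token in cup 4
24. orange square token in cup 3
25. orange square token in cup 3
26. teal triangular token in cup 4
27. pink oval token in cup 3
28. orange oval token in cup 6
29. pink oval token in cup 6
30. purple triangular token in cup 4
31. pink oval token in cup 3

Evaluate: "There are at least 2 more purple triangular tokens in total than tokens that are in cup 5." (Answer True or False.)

|purple triangular tokens| = 4.
|tokens in cup 5| = 2.
The claim requires 4 − 2 = 2 ≥ 2, which holds.

True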